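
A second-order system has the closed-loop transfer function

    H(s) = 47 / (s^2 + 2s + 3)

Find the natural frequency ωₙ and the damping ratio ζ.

ωₙ ≈ 1.732 rad/s, ζ ≈ 0.5774

Compare the denominator to the standard form s^2 + 2ζωₙs + ωₙ².
ωₙ² = 3, so ωₙ = √3 ≈ 1.732 rad/s.
2ζωₙ = 2, so ζ = 2/(2·√3) ≈ 0.5774.
With ζ = 0.5774 the response is underdamped.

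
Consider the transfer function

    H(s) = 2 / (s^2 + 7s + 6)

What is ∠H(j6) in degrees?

At s = j6: numerator = 2, denominator = -30 + j42.
∠H = ∠num − ∠den = 0° − (125.54°) = -125.5°.

∠H(j6) ≈ -125.5°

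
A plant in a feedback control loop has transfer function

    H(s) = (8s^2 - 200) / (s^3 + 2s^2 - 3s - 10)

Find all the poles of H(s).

s = -2 ± j, 2

The poles are the roots of the denominator s^3 + 2s^2 - 3s - 10 = 0.
Trying s = 2: the polynomial evaluates to 0, so (s - 2) is a factor.
Dividing out leaves s^2 + 4s + 5 = 0.
The quadratic formula then gives s = -2 ± 1j.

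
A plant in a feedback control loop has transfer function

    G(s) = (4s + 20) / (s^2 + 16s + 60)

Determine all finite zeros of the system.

Set the numerator to zero: 4s + 20 = 0, i.e. 4·(s + 5) = 0.
So s = -5.

s = -5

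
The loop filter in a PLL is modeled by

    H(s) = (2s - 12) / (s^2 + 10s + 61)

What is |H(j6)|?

|H(j6)| ≈ 0.2611

Substitute s = j6: numerator = -12 + j12, denominator = 25 + j60.
|H(j6)| = |-12 + j12| / |25 + j60| = 16.971 / 65 ≈ 0.2611.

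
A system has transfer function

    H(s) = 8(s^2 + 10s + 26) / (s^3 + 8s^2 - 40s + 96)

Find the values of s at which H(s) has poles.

The poles are the roots of the denominator s^3 + 8s^2 - 40s + 96 = 0.
Trying s = -12: the polynomial evaluates to 0, so (s + 12) is a factor.
Dividing out leaves s^2 - 4s + 8 = 0.
The quadratic formula then gives s = 2 ± 2j.

s = 2 + 2j, 2 - 2j, -12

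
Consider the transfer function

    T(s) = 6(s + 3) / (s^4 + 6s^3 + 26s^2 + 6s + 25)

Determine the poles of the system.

s = ±j, -3 ± 4j

The poles are the roots of the denominator s^4 + 6s^3 + 26s^2 + 6s + 25 = 0.
No real roots exist; factor into two real quadratics: (s^2 + 1)(s^2 + 6s + 25) = 0.
Each quadratic gives a conjugate pair via the quadratic formula.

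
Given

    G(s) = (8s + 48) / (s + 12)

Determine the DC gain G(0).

Set s = 0: G(0) = (48) / (12) = 4.

G(0) = 4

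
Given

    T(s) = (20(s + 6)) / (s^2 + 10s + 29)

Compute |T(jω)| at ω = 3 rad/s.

|T(j3)| ≈ 3.721

Substitute s = j3: numerator = 120 + j60, denominator = 20 + j30.
|T(j3)| = |120 + j60| / |20 + j30| = 134.16 / 36.056 ≈ 3.721.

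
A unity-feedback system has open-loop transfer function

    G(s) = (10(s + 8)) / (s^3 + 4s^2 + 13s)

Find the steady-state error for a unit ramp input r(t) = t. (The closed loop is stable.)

G(s) has one pole at the origin.
This is a Type 1 system. Kv = lim_{s→0} s·G(s) = 80/13.
e_ss = 1/Kv = 1/(80/13) = 13/80 ≈ 0.1625.

e_ss = 0.1625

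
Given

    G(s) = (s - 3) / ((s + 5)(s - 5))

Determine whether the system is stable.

The poles can be read from the denominator factors: s = -5, 5.
Since the pole(s) at s = 5 lie in the right half-plane, the system is unstable.

unstable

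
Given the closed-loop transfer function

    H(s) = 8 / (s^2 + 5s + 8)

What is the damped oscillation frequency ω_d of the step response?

ω_d ≈ 1.323 rad/s

Comparing s^2 + 5s + 8 to s^2 + 2ζωₙs + ωₙ²: ωₙ = √8 ≈ 2.828 rad/s and ζ = 5/(2·√8) ≈ 0.8839.
ζωₙ = 5/2 = 2.5, so ω_d = ωₙ√(1−ζ²) = √(ωₙ² − (ζωₙ)²) = √(8 − 2.5²) = √1.75 ≈ 1.323 rad/s.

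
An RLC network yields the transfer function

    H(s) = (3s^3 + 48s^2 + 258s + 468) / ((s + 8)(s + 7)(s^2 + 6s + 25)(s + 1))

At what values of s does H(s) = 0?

s = -6, -5 ± j

Set the numerator to zero: 3s^3 + 48s^2 + 258s + 468 = 0, i.e. 3·(s^3 + 16s^2 + 86s + 156) = 0.
Factoring: (s + 6)(s^2 + 10s + 26) = 0.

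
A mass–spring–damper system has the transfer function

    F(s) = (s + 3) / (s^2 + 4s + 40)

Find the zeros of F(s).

s = -3

Set the numerator to zero: s + 3 = 0.
So s = -3.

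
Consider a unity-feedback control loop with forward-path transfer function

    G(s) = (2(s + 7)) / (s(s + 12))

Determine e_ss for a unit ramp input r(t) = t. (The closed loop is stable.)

e_ss = 0.8571

G(s) has one pole at the origin.
This is a Type 1 system. Kv = lim_{s→0} s·G(s) = 14/12 = 7/6.
e_ss = 1/Kv = 1/(7/6) = 6/7 ≈ 0.8571.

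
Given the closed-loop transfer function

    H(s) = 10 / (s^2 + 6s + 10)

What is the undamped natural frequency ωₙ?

ωₙ ≈ 3.162 rad/s

Compare the denominator to the standard form s^2 + 2ζωₙs + ωₙ².
ωₙ² = 10, so ωₙ = √10 ≈ 3.162 rad/s.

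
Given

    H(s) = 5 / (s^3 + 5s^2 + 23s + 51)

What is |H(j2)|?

|H(j2)| ≈ 0.1020

Substitute s = j2: numerator = 5, denominator = 31 + j38.
|H(j2)| = |5| / |31 + j38| = 5 / 49.041 ≈ 0.1020.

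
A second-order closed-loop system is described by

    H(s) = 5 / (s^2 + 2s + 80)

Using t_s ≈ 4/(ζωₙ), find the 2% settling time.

t_s ≈ 4 s

Comparing s^2 + 2s + 80 to s^2 + 2ζωₙs + ωₙ²: ωₙ = √80 ≈ 8.944 rad/s and ζ = 2/(2·√80) ≈ 0.1118.
ζωₙ = 2/2 = 1, so t_s ≈ 4/(ζωₙ) = 4/1 = 4 s.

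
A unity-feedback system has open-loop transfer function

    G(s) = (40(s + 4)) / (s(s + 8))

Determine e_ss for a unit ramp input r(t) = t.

e_ss = 0.05000

G(s) has one pole at the origin.
This is a Type 1 system. Kv = lim_{s→0} s·G(s) = 160/8 = 20.
e_ss = 1/Kv = 1/(20) = 1/20 ≈ 0.05000.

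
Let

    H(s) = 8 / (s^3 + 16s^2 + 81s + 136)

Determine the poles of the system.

The poles are the roots of the denominator s^3 + 16s^2 + 81s + 136 = 0.
Trying s = -8: the polynomial evaluates to 0, so (s + 8) is a factor.
Dividing out leaves s^2 + 8s + 17 = 0.
The quadratic formula then gives s = -4 ± 1j.

s = -4 + j, -4 - j, -8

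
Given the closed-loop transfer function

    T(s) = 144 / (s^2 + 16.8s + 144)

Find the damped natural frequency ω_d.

Comparing s^2 + 16.8s + 144 to s^2 + 2ζωₙs + ωₙ²: ωₙ = 12 rad/s and ζ = 16.8/(2·12) = 0.7.
ζωₙ = 16.8/2 = 8.4, so ω_d = ωₙ√(1−ζ²) = √(ωₙ² − (ζωₙ)²) = √(144 − 8.4²) = √73.44 ≈ 8.570 rad/s.

ω_d ≈ 8.570 rad/s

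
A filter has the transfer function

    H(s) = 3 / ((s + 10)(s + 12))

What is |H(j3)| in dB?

|H(j3)|_dB ≈ -32.7 dB

Substitute s = j3: numerator = 3, denominator = 111 + j66.
|H(j3)| = |3| / |111 + j66| = 3 / 129.14 ≈ 0.02323.
In decibels: 20·log₁₀(0.02323) ≈ -32.7 dB.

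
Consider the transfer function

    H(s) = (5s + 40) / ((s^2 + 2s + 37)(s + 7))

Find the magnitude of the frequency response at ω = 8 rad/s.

Substitute s = j8: numerator = 40 + j40, denominator = -317 - j104.
|H(j8)| = |40 + j40| / |-317 - j104| = 56.569 / 333.62 ≈ 0.1696.

|H(j8)| ≈ 0.1696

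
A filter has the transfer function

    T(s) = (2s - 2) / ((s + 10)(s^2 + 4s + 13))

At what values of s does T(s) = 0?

Set the numerator to zero: 2s - 2 = 0, i.e. 2·(s - 1) = 0.
So s = 1.

s = 1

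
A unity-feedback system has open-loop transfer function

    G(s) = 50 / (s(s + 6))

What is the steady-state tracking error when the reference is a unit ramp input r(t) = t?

e_ss = 0.1200

G(s) has one pole at the origin.
This is a Type 1 system. Kv = lim_{s→0} s·G(s) = 50/6 = 25/3.
e_ss = 1/Kv = 1/(25/3) = 3/25 ≈ 0.1200.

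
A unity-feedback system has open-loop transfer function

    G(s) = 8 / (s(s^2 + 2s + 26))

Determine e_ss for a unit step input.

G(s) has one pole at the origin.
This is a Type 1 system; for a step input the steady-state error is zero.

e_ss = 0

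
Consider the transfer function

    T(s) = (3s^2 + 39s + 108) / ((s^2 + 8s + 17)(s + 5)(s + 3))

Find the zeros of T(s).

s = -9, -4

Set the numerator to zero: 3s^2 + 39s + 108 = 0, i.e. 3·(s^2 + 13s + 36) = 0.
Factoring: (s + 9)(s + 4) = 0.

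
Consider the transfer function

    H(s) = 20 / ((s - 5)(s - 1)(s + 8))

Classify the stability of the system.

unstable

The poles can be read from the denominator factors: s = 5, 1, -8.
Since the pole(s) at s = 5, 1 lie in the right half-plane, the system is unstable.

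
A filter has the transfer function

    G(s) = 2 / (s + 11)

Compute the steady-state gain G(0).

Set s = 0: G(0) = (2) / (11) = 2/11.

G(0) = 2/11 ≈ 0.1818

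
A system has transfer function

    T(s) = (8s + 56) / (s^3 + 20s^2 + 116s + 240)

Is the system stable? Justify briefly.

The denominator s^3 + 20s^2 + 116s + 240 factors as (s^2 + 8s + 20)(s + 12), giving poles at s = -4 + 2j, -4 - 2j, -12.
Since all poles lie strictly in the left half-plane, the system is stable.

stable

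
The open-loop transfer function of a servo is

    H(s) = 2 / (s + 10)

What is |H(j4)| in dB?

|H(j4)|_dB ≈ -14.6 dB

Substitute s = j4: numerator = 2, denominator = 10 + j4.
|H(j4)| = |2| / |10 + j4| = 2 / 10.770 ≈ 0.1857.
In decibels: 20·log₁₀(0.1857) ≈ -14.6 dB.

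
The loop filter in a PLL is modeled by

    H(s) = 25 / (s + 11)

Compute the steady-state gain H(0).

H(0) = 25/11 ≈ 2.273

Set s = 0: H(0) = (25) / (11) = 25/11.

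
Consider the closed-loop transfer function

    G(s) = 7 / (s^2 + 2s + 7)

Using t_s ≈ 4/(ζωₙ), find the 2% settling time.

Comparing s^2 + 2s + 7 to s^2 + 2ζωₙs + ωₙ²: ωₙ = √7 ≈ 2.646 rad/s and ζ = 2/(2·√7) ≈ 0.3780.
ζωₙ = 2/2 = 1, so t_s ≈ 4/(ζωₙ) = 4/1 = 4 s.

t_s ≈ 4 s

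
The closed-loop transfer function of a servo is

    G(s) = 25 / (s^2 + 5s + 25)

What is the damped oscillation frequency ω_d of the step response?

ω_d ≈ 4.330 rad/s

Comparing s^2 + 5s + 25 to s^2 + 2ζωₙs + ωₙ²: ωₙ = 5 rad/s and ζ = 5/(2·5) = 0.5.
ζωₙ = 5/2 = 2.5, so ω_d = ωₙ√(1−ζ²) = √(ωₙ² − (ζωₙ)²) = √(25 − 2.5²) = √18.75 ≈ 4.330 rad/s.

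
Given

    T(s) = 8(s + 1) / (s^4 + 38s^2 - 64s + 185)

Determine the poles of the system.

s = 1 ± 2j, -1 ± 6j

The poles are the roots of the denominator s^4 + 38s^2 - 64s + 185 = 0.
No real roots exist; factor into two real quadratics: (s^2 - 2s + 5)(s^2 + 2s + 37) = 0.
Each quadratic gives a conjugate pair via the quadratic formula.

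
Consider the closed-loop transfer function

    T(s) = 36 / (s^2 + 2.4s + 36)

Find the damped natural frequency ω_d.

Comparing s^2 + 2.4s + 36 to s^2 + 2ζωₙs + ωₙ²: ωₙ = 6 rad/s and ζ = 2.4/(2·6) = 0.2.
ζωₙ = 2.4/2 = 1.2, so ω_d = ωₙ√(1−ζ²) = √(ωₙ² − (ζωₙ)²) = √(36 − 1.2²) = √34.56 ≈ 5.879 rad/s.

ω_d ≈ 5.879 rad/s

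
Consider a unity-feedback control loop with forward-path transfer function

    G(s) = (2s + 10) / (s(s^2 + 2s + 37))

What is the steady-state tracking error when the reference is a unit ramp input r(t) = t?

G(s) has one pole at the origin.
This is a Type 1 system. Kv = lim_{s→0} s·G(s) = 10/37.
e_ss = 1/Kv = 1/(10/37) = 37/10 ≈ 3.700.

e_ss = 3.700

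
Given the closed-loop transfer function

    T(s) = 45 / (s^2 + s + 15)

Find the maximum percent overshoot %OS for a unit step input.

Comparing s^2 + s + 15 to s^2 + 2ζωₙs + ωₙ²: ωₙ = √15 ≈ 3.873 rad/s and ζ = 1/(2·√15) ≈ 0.1291.
%OS = 100·exp(−πζ/√(1−ζ²)) = 100·exp(−π·0.1291/√(1−0.1291²)) ≈ 66.4%.

%OS ≈ 66.4%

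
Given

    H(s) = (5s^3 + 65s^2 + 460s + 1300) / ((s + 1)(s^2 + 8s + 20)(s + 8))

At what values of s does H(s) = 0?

Set the numerator to zero: 5s^3 + 65s^2 + 460s + 1300 = 0, i.e. 5·(s^3 + 13s^2 + 92s + 260) = 0.
Factoring: (s^2 + 8s + 52)(s + 5) = 0.

s = -4 + 6j, -4 - 6j, -5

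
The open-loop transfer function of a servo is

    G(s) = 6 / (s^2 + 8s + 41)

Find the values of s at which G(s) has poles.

The poles are the roots of the denominator s^2 + 8s + 41 = 0.
Using the quadratic formula: s = (-8 ± √(-100))/2 = -4 ± 5j.

s = -4 ± 5j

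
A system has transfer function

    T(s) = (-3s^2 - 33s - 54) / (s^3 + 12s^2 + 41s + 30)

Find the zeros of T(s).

s = -9, -2

Set the numerator to zero: -3s^2 - 33s - 54 = 0, i.e. -3·(s^2 + 11s + 18) = 0.
Factoring: (s + 9)(s + 2) = 0.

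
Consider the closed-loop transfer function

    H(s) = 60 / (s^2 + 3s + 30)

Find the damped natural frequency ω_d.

Comparing s^2 + 3s + 30 to s^2 + 2ζωₙs + ωₙ²: ωₙ = √30 ≈ 5.477 rad/s and ζ = 3/(2·√30) ≈ 0.2739.
ζωₙ = 3/2 = 1.5, so ω_d = ωₙ√(1−ζ²) = √(ωₙ² − (ζωₙ)²) = √(30 − 1.5²) = √27.75 ≈ 5.268 rad/s.

ω_d ≈ 5.268 rad/s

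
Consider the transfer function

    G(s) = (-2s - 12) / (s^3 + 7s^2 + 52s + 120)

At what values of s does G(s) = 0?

s = -6

Set the numerator to zero: -2s - 12 = 0, i.e. -2·(s + 6) = 0.
So s = -6.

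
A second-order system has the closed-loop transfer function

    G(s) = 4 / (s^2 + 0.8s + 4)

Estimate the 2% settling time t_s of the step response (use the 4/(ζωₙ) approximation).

Comparing s^2 + 0.8s + 4 to s^2 + 2ζωₙs + ωₙ²: ωₙ = 2 rad/s and ζ = 0.8/(2·2) = 0.2.
ζωₙ = 0.8/2 = 0.4, so t_s ≈ 4/(ζωₙ) = 4/0.4 = 10 s.

t_s ≈ 10 s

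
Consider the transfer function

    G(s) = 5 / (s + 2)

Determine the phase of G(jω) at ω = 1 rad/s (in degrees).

∠G(j1) ≈ -26.57°

At s = j1: numerator = 5, denominator = 2 + j1.
∠G = ∠num − ∠den = 0° − (26.565°) = -26.57°.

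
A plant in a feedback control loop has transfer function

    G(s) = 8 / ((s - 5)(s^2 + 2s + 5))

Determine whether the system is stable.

unstable

The poles can be read from the denominator factors: s = 5, -1 + 2j, -1 - 2j.
Since the pole(s) at s = 5 lie in the right half-plane, the system is unstable.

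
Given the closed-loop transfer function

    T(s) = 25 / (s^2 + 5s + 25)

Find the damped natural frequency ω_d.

Comparing s^2 + 5s + 25 to s^2 + 2ζωₙs + ωₙ²: ωₙ = 5 rad/s and ζ = 5/(2·5) = 0.5.
ζωₙ = 5/2 = 2.5, so ω_d = ωₙ√(1−ζ²) = √(ωₙ² − (ζωₙ)²) = √(25 − 2.5²) = √18.75 ≈ 4.330 rad/s.

ω_d ≈ 4.330 rad/s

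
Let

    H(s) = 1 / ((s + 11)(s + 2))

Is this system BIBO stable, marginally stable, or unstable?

The poles can be read from the denominator factors: s = -11, -2.
Since all poles lie strictly in the left half-plane, the system is stable.

stable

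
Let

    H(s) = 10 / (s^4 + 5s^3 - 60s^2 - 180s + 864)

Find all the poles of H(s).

s = -8, -6, 6, 3

The poles are the roots of the denominator s^4 + 5s^3 - 60s^2 - 180s + 864 = 0.
Trying s = -8: the polynomial evaluates to 0, so (s + 8) is a factor.
Dividing out leaves s^3 - 3s^2 - 36s + 108 = 0.
This factors further as (s + 6)(s - 6)(s - 3) = 0.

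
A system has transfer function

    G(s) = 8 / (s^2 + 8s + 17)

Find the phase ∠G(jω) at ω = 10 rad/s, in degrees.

∠G(j10) ≈ -136.1°

At s = j10: numerator = 8, denominator = -83 + j80.
∠G = ∠num − ∠den = 0° − (136.05°) = -136.1°.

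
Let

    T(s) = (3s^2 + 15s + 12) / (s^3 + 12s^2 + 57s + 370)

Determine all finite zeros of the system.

Set the numerator to zero: 3s^2 + 15s + 12 = 0, i.e. 3·(s^2 + 5s + 4) = 0.
Factoring: (s + 1)(s + 4) = 0.

s = -1, -4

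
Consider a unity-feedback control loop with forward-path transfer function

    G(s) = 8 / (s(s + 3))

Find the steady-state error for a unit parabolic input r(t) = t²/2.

e_ss = ∞

G(s) has one pole at the origin.
This is a Type 1 system; Ka = lim_{s→0} s^2·G(s) = 0, so the steady-state error for a parabola input is infinite.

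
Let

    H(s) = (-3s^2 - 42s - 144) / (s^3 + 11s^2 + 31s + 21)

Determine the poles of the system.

The poles are the roots of the denominator s^3 + 11s^2 + 31s + 21 = 0.
Trying s = -3: the polynomial evaluates to 0, so (s + 3) is a factor.
Dividing out leaves s^2 + 8s + 7 = 0.
Factoring the quadratic: (s + 7)(s + 1) = 0.

s = -3, -7, -1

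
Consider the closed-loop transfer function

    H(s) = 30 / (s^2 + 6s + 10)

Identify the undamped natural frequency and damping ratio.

Compare the denominator to the standard form s^2 + 2ζωₙs + ωₙ².
ωₙ² = 10, so ωₙ = √10 ≈ 3.162 rad/s.
2ζωₙ = 6, so ζ = 6/(2·√10) ≈ 0.9487.

ωₙ ≈ 3.162 rad/s, ζ ≈ 0.9487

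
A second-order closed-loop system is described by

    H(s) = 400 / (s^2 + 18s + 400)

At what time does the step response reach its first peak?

t_p ≈ 0.1759 s

Comparing s^2 + 18s + 400 to s^2 + 2ζωₙs + ωₙ²: ωₙ = 20 rad/s and ζ = 18/(2·20) = 0.45.
ζωₙ = 18/2 = 9, so ω_d = ωₙ√(1−ζ²) = √(ωₙ² − (ζωₙ)²) = √(400 − 9²) = √319 ≈ 17.86 rad/s.
t_p = π/ω_d = π/17.86 ≈ 0.1759 s.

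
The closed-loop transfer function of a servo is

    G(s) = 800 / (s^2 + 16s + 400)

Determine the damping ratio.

ζ = 0.4

Compare the denominator to the standard form s^2 + 2ζωₙs + ωₙ².
ωₙ² = 400, so ωₙ = 20 rad/s.
2ζωₙ = 16, so ζ = 16/(2·20) = 0.4.
With ζ = 0.4 the response is underdamped.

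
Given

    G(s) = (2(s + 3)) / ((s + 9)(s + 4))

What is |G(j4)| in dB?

Substitute s = j4: numerator = 6 + j8, denominator = 20 + j52.
|G(j4)| = |6 + j8| / |20 + j52| = 10 / 55.714 ≈ 0.1795.
In decibels: 20·log₁₀(0.1795) ≈ -14.9 dB.

|G(j4)|_dB ≈ -14.9 dB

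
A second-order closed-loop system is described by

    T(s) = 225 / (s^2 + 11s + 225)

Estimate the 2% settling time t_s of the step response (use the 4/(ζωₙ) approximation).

t_s ≈ 0.7273 s

Comparing s^2 + 11s + 225 to s^2 + 2ζωₙs + ωₙ²: ωₙ = 15 rad/s and ζ = 11/(2·15) ≈ 0.3667.
ζωₙ = 11/2 = 5.5, so t_s ≈ 4/(ζωₙ) = 4/5.5 ≈ 0.7273 s.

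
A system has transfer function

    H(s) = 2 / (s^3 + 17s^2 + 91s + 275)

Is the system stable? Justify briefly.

The denominator s^3 + 17s^2 + 91s + 275 factors as (s + 11)(s^2 + 6s + 25), giving poles at s = -11, -3 ± 4j.
Since all poles lie strictly in the left half-plane, the system is stable.

stable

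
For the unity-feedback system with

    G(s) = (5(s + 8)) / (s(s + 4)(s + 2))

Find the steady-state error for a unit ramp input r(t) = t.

e_ss = 0.2000

G(s) has one pole at the origin.
This is a Type 1 system. Kv = lim_{s→0} s·G(s) = 40/8 = 5.
e_ss = 1/Kv = 1/(5) = 1/5 ≈ 0.2000.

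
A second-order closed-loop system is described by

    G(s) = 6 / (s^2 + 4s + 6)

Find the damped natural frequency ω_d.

ω_d ≈ 1.414 rad/s

Comparing s^2 + 4s + 6 to s^2 + 2ζωₙs + ωₙ²: ωₙ = √6 ≈ 2.449 rad/s and ζ = 4/(2·√6) ≈ 0.8165.
ζωₙ = 4/2 = 2, so ω_d = ωₙ√(1−ζ²) = √(ωₙ² − (ζωₙ)²) = √(6 − 2²) = √2 ≈ 1.414 rad/s.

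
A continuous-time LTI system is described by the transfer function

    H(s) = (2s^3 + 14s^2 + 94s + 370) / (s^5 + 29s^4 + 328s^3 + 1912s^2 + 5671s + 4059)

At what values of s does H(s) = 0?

s = -1 + 6j, -1 - 6j, -5

Set the numerator to zero: 2s^3 + 14s^2 + 94s + 370 = 0, i.e. 2·(s^3 + 7s^2 + 47s + 185) = 0.
Factoring: (s^2 + 2s + 37)(s + 5) = 0.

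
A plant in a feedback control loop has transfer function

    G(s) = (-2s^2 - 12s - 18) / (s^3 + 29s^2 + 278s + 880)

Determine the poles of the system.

s = -10, -8, -11

The poles are the roots of the denominator s^3 + 29s^2 + 278s + 880 = 0.
Trying s = -10: the polynomial evaluates to 0, so (s + 10) is a factor.
Dividing out leaves s^2 + 19s + 88 = 0.
Factoring the quadratic: (s + 8)(s + 11) = 0.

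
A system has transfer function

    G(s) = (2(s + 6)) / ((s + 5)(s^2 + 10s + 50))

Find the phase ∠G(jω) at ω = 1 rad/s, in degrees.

At s = j1: numerator = 12 + j2, denominator = 235 + j99.
∠G = ∠num − ∠den = 9.4623° − (22.845°) = -13.38°.

∠G(j1) ≈ -13.38°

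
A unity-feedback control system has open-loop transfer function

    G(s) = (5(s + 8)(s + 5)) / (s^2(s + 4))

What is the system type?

The denominator has 2 factors of s at the origin (free integrators), so this is a Type 2 system.

Type 2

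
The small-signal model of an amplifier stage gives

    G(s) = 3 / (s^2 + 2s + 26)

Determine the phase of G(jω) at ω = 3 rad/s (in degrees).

At s = j3: numerator = 3, denominator = 17 + j6.
∠G = ∠num − ∠den = 0° − (19.440°) = -19.44°.

∠G(j3) ≈ -19.44°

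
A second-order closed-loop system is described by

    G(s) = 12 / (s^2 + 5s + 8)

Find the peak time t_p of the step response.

Comparing s^2 + 5s + 8 to s^2 + 2ζωₙs + ωₙ²: ωₙ = √8 ≈ 2.828 rad/s and ζ = 5/(2·√8) ≈ 0.8839.
ζωₙ = 5/2 = 2.5, so ω_d = ωₙ√(1−ζ²) = √(ωₙ² − (ζωₙ)²) = √(8 − 2.5²) = √1.75 ≈ 1.323 rad/s.
t_p = π/ω_d = π/1.323 ≈ 2.375 s.

t_p ≈ 2.375 s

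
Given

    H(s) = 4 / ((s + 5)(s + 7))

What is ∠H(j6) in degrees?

At s = j6: numerator = 4, denominator = -1 + j72.
∠H = ∠num − ∠den = 0° − (90.796°) = -90.80°.

∠H(j6) ≈ -90.80°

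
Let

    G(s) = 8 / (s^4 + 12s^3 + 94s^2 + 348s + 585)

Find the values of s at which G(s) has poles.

The poles are the roots of the denominator s^4 + 12s^3 + 94s^2 + 348s + 585 = 0.
No real roots exist; factor into two real quadratics: (s^2 + 6s + 13)(s^2 + 6s + 45) = 0.
Each quadratic gives a conjugate pair via the quadratic formula.

s = -3 + 2j, -3 - 2j, -3 + 6j, -3 - 6j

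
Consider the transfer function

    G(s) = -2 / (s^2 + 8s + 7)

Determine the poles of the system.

s = -1, -7

The poles are the roots of the denominator s^2 + 8s + 7 = 0.
Factoring: (s + 1)(s + 7) = 0, so s = -1 and s = -7.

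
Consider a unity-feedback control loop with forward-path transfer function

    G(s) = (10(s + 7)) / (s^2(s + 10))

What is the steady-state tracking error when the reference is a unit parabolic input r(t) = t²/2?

G(s) has 2 poles at the origin.
This is a Type 2 system. Ka = lim_{s→0} s^2·G(s) = 70/10 = 7.
e_ss = 1/Ka = 1/(7) = 1/7 ≈ 0.1429.

e_ss = 0.1429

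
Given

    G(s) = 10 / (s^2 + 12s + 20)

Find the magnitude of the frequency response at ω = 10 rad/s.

Substitute s = j10: numerator = 10, denominator = -80 + j120.
|G(j10)| = |10| / |-80 + j120| = 10 / 144.22 ≈ 0.06934.

|G(j10)| ≈ 0.06934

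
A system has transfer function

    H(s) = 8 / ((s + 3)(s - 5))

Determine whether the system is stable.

unstable

The poles can be read from the denominator factors: s = -3, 5.
Since the pole(s) at s = 5 lie in the right half-plane, the system is unstable.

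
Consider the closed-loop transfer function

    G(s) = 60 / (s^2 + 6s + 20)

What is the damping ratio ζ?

ζ ≈ 0.6708

Compare the denominator to the standard form s^2 + 2ζωₙs + ωₙ².
ωₙ² = 20, so ωₙ = √20 ≈ 4.472 rad/s.
2ζωₙ = 6, so ζ = 6/(2·√20) ≈ 0.6708.
With ζ = 0.6708 the response is underdamped.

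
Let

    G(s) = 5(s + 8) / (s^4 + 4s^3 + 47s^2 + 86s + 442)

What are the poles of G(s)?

The poles are the roots of the denominator s^4 + 4s^3 + 47s^2 + 86s + 442 = 0.
No real roots exist; factor into two real quadratics: (s^2 + 2s + 17)(s^2 + 2s + 26) = 0.
Each quadratic gives a conjugate pair via the quadratic formula.

s = -1 ± 4j, -1 ± 5j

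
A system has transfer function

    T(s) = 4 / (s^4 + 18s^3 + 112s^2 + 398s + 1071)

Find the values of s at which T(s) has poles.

s = -9, -1 ± 4j, -7

The poles are the roots of the denominator s^4 + 18s^3 + 112s^2 + 398s + 1071 = 0.
Trying s = -9: the polynomial evaluates to 0, so (s + 9) is a factor.
Dividing out leaves s^3 + 9s^2 + 31s + 119 = 0.
This factors further as (s^2 + 2s + 17)(s + 7) = 0.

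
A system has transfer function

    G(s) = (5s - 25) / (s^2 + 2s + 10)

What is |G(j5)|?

Substitute s = j5: numerator = -25 + j25, denominator = -15 + j10.
|G(j5)| = |-25 + j25| / |-15 + j10| = 35.355 / 18.028 ≈ 1.961.

|G(j5)| ≈ 1.961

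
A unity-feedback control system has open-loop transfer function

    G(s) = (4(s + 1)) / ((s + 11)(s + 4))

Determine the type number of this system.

Type 0

The denominator has no factor of s at the origin — no free integrator — so this is a Type 0 system.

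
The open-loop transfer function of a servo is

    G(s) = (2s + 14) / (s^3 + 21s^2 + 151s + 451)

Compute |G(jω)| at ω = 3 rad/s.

Substitute s = j3: numerator = 14 + j6, denominator = 262 + j426.
|G(j3)| = |14 + j6| / |262 + j426| = 15.232 / 500.12 ≈ 0.03046.

|G(j3)| ≈ 0.03046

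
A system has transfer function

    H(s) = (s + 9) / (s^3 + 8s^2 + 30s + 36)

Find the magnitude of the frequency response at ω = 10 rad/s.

Substitute s = j10: numerator = 9 + j10, denominator = -764 - j700.
|H(j10)| = |9 + j10| / |-764 - j700| = 13.454 / 1036.2 ≈ 0.01298.

|H(j10)| ≈ 0.01298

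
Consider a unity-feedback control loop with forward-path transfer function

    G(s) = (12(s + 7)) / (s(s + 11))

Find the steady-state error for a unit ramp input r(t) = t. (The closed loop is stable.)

e_ss = 0.1310

G(s) has one pole at the origin.
This is a Type 1 system. Kv = lim_{s→0} s·G(s) = 84/11.
e_ss = 1/Kv = 1/(84/11) = 11/84 ≈ 0.1310.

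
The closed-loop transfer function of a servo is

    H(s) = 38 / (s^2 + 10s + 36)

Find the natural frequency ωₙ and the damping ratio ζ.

Compare the denominator to the standard form s^2 + 2ζωₙs + ωₙ².
ωₙ² = 36, so ωₙ = 6 rad/s.
2ζωₙ = 10, so ζ = 10/(2·6) ≈ 0.8333.

ωₙ = 6 rad/s, ζ ≈ 0.8333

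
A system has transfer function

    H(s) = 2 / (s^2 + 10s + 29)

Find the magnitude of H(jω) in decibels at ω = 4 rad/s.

|H(j4)|_dB ≈ -26.5 dB

Substitute s = j4: numerator = 2, denominator = 13 + j40.
|H(j4)| = |2| / |13 + j40| = 2 / 42.059 ≈ 0.04755.
In decibels: 20·log₁₀(0.04755) ≈ -26.5 dB.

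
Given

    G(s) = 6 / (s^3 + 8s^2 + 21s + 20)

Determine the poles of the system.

s = -2 + j, -2 - j, -4

The poles are the roots of the denominator s^3 + 8s^2 + 21s + 20 = 0.
Trying s = -4: the polynomial evaluates to 0, so (s + 4) is a factor.
Dividing out leaves s^2 + 4s + 5 = 0.
The quadratic formula then gives s = -2 ± 1j.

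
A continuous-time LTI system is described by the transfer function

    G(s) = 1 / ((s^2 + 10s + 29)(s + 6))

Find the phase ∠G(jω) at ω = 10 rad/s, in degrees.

∠G(j10) ≈ 175.6°

At s = j10: numerator = 1, denominator = -1426 - j110.
∠G = ∠num − ∠den = 0° − (-175.59°) = 175.6°.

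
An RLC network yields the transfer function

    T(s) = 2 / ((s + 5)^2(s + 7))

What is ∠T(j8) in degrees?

At s = j8: numerator = 2, denominator = -913 + j248.
∠T = ∠num − ∠den = 0° − (164.80°) = -164.8°.

∠T(j8) ≈ -164.8°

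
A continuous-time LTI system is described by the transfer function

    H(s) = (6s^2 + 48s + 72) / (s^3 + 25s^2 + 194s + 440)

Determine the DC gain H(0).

H(0) = 9/55 ≈ 0.1636

Set s = 0: H(0) = (72) / (440) = 9/55.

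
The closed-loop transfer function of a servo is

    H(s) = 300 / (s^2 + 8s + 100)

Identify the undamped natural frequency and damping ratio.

ωₙ = 10 rad/s, ζ = 0.4

Compare the denominator to the standard form s^2 + 2ζωₙs + ωₙ².
ωₙ² = 100, so ωₙ = 10 rad/s.
2ζωₙ = 8, so ζ = 8/(2·10) = 0.4.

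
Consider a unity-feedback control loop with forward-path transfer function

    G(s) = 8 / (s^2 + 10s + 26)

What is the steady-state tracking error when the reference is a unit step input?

e_ss = 0.7647

G(s) has no poles at the origin.
This is a Type 0 system. Kp = lim_{s→0} G(s) = 8/26 = 4/13.
e_ss = 1/(1 + Kp) = 1/(1 + 4/13) = 13/17 ≈ 0.7647.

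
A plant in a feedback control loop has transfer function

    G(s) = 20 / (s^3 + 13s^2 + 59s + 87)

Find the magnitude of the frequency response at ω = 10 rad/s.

Substitute s = j10: numerator = 20, denominator = -1213 - j410.
|G(j10)| = |20| / |-1213 - j410| = 20 / 1280.4 ≈ 0.01562.

|G(j10)| ≈ 0.01562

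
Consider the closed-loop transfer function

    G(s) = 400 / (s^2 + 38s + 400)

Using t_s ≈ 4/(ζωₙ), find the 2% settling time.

Comparing s^2 + 38s + 400 to s^2 + 2ζωₙs + ωₙ²: ωₙ = 20 rad/s and ζ = 38/(2·20) = 0.95.
ζωₙ = 38/2 = 19, so t_s ≈ 4/(ζωₙ) = 4/19 ≈ 0.2105 s.

t_s ≈ 0.2105 s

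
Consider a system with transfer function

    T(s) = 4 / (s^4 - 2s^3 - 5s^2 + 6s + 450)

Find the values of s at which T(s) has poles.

s = 4 + 3j, 4 - 3j, -3 + 3j, -3 - 3j

The poles are the roots of the denominator s^4 - 2s^3 - 5s^2 + 6s + 450 = 0.
No real roots exist; factor into two real quadratics: (s^2 - 8s + 25)(s^2 + 6s + 18) = 0.
Each quadratic gives a conjugate pair via the quadratic formula.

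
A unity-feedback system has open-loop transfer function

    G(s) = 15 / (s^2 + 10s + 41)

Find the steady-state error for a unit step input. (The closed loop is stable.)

G(s) has no poles at the origin.
This is a Type 0 system. Kp = lim_{s→0} G(s) = 15/41.
e_ss = 1/(1 + Kp) = 1/(1 + 15/41) = 41/56 ≈ 0.7321.

e_ss = 0.7321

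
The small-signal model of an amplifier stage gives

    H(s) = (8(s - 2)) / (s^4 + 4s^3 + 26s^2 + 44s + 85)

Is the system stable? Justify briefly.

stable

The denominator s^4 + 4s^3 + 26s^2 + 44s + 85 factors as (s^2 + 2s + 17)(s^2 + 2s + 5), giving poles at s = -1 + 4j, -1 - 4j, -1 + 2j, -1 - 2j.
Since all poles lie strictly in the left half-plane, the system is stable.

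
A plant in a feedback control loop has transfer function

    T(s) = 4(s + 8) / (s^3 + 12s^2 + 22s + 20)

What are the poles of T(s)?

s = -1 ± j, -10

The poles are the roots of the denominator s^3 + 12s^2 + 22s + 20 = 0.
Trying s = -10: the polynomial evaluates to 0, so (s + 10) is a factor.
Dividing out leaves s^2 + 2s + 2 = 0.
The quadratic formula then gives s = -1 ± 1j.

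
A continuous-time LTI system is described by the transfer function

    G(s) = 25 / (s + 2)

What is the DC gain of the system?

Set s = 0: G(0) = (25) / (2) = 25/2.

G(0) = 25/2 ≈ 12.50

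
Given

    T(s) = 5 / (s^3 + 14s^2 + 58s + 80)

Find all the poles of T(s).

s = -3 ± j, -8

The poles are the roots of the denominator s^3 + 14s^2 + 58s + 80 = 0.
Trying s = -8: the polynomial evaluates to 0, so (s + 8) is a factor.
Dividing out leaves s^2 + 6s + 10 = 0.
The quadratic formula then gives s = -3 ± 1j.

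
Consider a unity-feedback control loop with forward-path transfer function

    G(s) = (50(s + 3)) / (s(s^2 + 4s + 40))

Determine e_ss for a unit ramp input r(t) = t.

G(s) has one pole at the origin.
This is a Type 1 system. Kv = lim_{s→0} s·G(s) = 150/40 = 15/4.
e_ss = 1/Kv = 1/(15/4) = 4/15 ≈ 0.2667.

e_ss = 0.2667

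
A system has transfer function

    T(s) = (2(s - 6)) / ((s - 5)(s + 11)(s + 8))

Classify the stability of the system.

The poles can be read from the denominator factors: s = 5, -11, -8.
Since the pole(s) at s = 5 lie in the right half-plane, the system is unstable.

unstable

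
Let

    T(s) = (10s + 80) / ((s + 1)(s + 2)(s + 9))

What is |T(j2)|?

Substitute s = j2: numerator = 80 + j20, denominator = -30 + j50.
|T(j2)| = |80 + j20| / |-30 + j50| = 82.462 / 58.310 ≈ 1.414.

|T(j2)| ≈ 1.414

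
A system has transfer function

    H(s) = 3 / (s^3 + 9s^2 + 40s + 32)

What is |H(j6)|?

Substitute s = j6: numerator = 3, denominator = -292 + j24.
|H(j6)| = |3| / |-292 + j24| = 3 / 292.98 ≈ 0.01024.

|H(j6)| ≈ 0.01024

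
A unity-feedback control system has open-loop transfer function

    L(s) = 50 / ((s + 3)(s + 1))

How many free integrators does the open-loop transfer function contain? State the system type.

The denominator has no factor of s at the origin — no free integrator — so this is a Type 0 system.

Type 0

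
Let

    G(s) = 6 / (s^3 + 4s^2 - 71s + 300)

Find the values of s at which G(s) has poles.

The poles are the roots of the denominator s^3 + 4s^2 - 71s + 300 = 0.
Trying s = -12: the polynomial evaluates to 0, so (s + 12) is a factor.
Dividing out leaves s^2 - 8s + 25 = 0.
The quadratic formula then gives s = 4 ± 3j.

s = 4 ± 3j, -12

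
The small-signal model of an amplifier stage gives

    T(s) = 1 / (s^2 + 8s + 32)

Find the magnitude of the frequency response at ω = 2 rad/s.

|T(j2)| ≈ 0.03101

Substitute s = j2: numerator = 1, denominator = 28 + j16.
|T(j2)| = |1| / |28 + j16| = 1 / 32.249 ≈ 0.03101.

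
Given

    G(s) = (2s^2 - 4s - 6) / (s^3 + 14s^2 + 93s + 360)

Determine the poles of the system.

The poles are the roots of the denominator s^3 + 14s^2 + 93s + 360 = 0.
Trying s = -8: the polynomial evaluates to 0, so (s + 8) is a factor.
Dividing out leaves s^2 + 6s + 45 = 0.
The quadratic formula then gives s = -3 ± 6j.

s = -3 + 6j, -3 - 6j, -8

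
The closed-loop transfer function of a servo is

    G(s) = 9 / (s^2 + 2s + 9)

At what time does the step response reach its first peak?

t_p ≈ 1.111 s

Comparing s^2 + 2s + 9 to s^2 + 2ζωₙs + ωₙ²: ωₙ = 3 rad/s and ζ = 2/(2·3) ≈ 0.3333.
ζωₙ = 2/2 = 1, so ω_d = ωₙ√(1−ζ²) = √(ωₙ² − (ζωₙ)²) = √(9 − 1²) = √8 ≈ 2.828 rad/s.
t_p = π/ω_d = π/2.828 ≈ 1.111 s.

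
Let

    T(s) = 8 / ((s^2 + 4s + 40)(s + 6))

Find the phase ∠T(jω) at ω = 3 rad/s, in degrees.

∠T(j3) ≈ -47.73°

At s = j3: numerator = 8, denominator = 150 + j165.
∠T = ∠num − ∠den = 0° − (47.726°) = -47.73°.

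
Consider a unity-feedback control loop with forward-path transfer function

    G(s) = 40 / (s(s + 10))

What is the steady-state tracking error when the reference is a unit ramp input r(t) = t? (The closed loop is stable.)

e_ss = 0.2500

G(s) has one pole at the origin.
This is a Type 1 system. Kv = lim_{s→0} s·G(s) = 40/10 = 4.
e_ss = 1/Kv = 1/(4) = 1/4 ≈ 0.2500.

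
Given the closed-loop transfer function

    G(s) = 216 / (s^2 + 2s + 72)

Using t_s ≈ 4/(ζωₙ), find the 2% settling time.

Comparing s^2 + 2s + 72 to s^2 + 2ζωₙs + ωₙ²: ωₙ = √72 ≈ 8.485 rad/s and ζ = 2/(2·√72) ≈ 0.1179.
ζωₙ = 2/2 = 1, so t_s ≈ 4/(ζωₙ) = 4/1 = 4 s.

t_s ≈ 4 s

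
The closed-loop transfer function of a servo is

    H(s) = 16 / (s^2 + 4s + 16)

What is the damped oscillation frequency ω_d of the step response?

Comparing s^2 + 4s + 16 to s^2 + 2ζωₙs + ωₙ²: ωₙ = 4 rad/s and ζ = 4/(2·4) = 0.5.
ζωₙ = 4/2 = 2, so ω_d = ωₙ√(1−ζ²) = √(ωₙ² − (ζωₙ)²) = √(16 − 2²) = √12 ≈ 3.464 rad/s.

ω_d ≈ 3.464 rad/s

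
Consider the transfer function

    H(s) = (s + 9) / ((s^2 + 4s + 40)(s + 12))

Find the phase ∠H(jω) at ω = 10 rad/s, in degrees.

At s = j10: numerator = 9 + j10, denominator = -1120 - j120.
∠H = ∠num − ∠den = 48.013° − (-173.88°) = 221.9°, which wraps to -138.1°.

∠H(j10) ≈ -138.1°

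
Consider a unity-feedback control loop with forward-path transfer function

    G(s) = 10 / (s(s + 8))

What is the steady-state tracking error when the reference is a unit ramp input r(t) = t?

e_ss = 0.8000

G(s) has one pole at the origin.
This is a Type 1 system. Kv = lim_{s→0} s·G(s) = 10/8 = 5/4.
e_ss = 1/Kv = 1/(5/4) = 4/5 ≈ 0.8000.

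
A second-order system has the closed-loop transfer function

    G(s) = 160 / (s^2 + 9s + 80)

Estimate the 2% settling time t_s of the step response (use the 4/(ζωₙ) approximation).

t_s ≈ 0.8889 s

Comparing s^2 + 9s + 80 to s^2 + 2ζωₙs + ωₙ²: ωₙ = √80 ≈ 8.944 rad/s and ζ = 9/(2·√80) ≈ 0.5031.
ζωₙ = 9/2 = 4.5, so t_s ≈ 4/(ζωₙ) = 4/4.5 ≈ 0.8889 s.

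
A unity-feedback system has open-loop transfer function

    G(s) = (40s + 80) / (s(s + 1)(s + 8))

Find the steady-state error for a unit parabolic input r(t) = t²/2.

G(s) has one pole at the origin.
This is a Type 1 system; Ka = lim_{s→0} s^2·G(s) = 0, so the steady-state error for a parabola input is infinite.

e_ss = ∞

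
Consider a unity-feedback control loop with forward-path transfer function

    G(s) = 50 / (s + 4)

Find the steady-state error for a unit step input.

G(s) has no poles at the origin.
This is a Type 0 system. Kp = lim_{s→0} G(s) = 50/4 = 25/2.
e_ss = 1/(1 + Kp) = 1/(1 + 25/2) = 2/27 ≈ 0.07407.

e_ss = 0.07407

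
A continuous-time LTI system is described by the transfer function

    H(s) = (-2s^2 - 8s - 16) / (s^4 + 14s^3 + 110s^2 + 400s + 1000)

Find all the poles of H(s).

The poles are the roots of the denominator s^4 + 14s^3 + 110s^2 + 400s + 1000 = 0.
No real roots exist; factor into two real quadratics: (s^2 + 10s + 50)(s^2 + 4s + 20) = 0.
Each quadratic gives a conjugate pair via the quadratic formula.

s = -5 + 5j, -5 - 5j, -2 + 4j, -2 - 4j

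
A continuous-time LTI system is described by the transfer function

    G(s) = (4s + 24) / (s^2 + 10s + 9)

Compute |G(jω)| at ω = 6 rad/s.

Substitute s = j6: numerator = 24 + j24, denominator = -27 + j60.
|G(j6)| = |24 + j24| / |-27 + j60| = 33.941 / 65.795 ≈ 0.5159.

|G(j6)| ≈ 0.5159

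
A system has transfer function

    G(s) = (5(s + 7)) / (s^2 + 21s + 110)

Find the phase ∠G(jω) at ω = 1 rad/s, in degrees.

At s = j1: numerator = 35 + j5, denominator = 109 + j21.
∠G = ∠num − ∠den = 8.1301° − (10.905°) = -2.775°.

∠G(j1) ≈ -2.775°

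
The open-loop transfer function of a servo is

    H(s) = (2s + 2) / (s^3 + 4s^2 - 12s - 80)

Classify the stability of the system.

unstable

The denominator s^3 + 4s^2 - 12s - 80 factors as (s - 4)(s^2 + 8s + 20), giving poles at s = 4, -4 + 2j, -4 - 2j.
Since the pole(s) at s = 4 lie in the right half-plane, the system is unstable.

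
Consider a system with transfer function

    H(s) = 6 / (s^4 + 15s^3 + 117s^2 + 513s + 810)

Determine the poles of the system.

s = -3 + 6j, -3 - 6j, -3, -6

The poles are the roots of the denominator s^4 + 15s^3 + 117s^2 + 513s + 810 = 0.
Trying s = -3: the polynomial evaluates to 0, so (s + 3) is a factor.
Dividing out leaves s^3 + 12s^2 + 81s + 270 = 0.
This factors further as (s^2 + 6s + 45)(s + 6) = 0.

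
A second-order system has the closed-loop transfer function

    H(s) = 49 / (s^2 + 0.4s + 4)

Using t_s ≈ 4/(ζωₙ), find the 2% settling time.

Comparing s^2 + 0.4s + 4 to s^2 + 2ζωₙs + ωₙ²: ωₙ = 2 rad/s and ζ = 0.4/(2·2) = 0.1.
ζωₙ = 0.4/2 = 0.2, so t_s ≈ 4/(ζωₙ) = 4/0.2 = 20 s.

t_s ≈ 20 s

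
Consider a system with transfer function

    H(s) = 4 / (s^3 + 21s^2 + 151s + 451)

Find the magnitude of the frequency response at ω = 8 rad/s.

|H(j8)| ≈ 0.003533

Substitute s = j8: numerator = 4, denominator = -893 + j696.
|H(j8)| = |4| / |-893 + j696| = 4 / 1132.2 ≈ 0.003533.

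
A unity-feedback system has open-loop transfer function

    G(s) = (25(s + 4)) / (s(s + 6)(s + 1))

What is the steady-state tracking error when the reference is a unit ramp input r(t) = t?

G(s) has one pole at the origin.
This is a Type 1 system. Kv = lim_{s→0} s·G(s) = 100/6 = 50/3.
e_ss = 1/Kv = 1/(50/3) = 3/50 ≈ 0.06000.

e_ss = 0.06000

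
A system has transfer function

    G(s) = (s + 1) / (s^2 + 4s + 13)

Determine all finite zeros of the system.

s = -1

Set the numerator to zero: s + 1 = 0.
So s = -1.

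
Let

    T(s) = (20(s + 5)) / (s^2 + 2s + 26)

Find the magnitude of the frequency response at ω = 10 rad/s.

|T(j10)| ≈ 2.917

Substitute s = j10: numerator = 100 + j200, denominator = -74 + j20.
|T(j10)| = |100 + j200| / |-74 + j20| = 223.61 / 76.655 ≈ 2.917.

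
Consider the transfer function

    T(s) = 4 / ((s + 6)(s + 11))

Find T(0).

At s = 0 each factor (s + a) contributes a and each (s^2 + bs + c) contributes c.
T(0) = 4·1 / ((6) · (11)) = 4/66 = 2/33.

T(0) = 2/33 ≈ 0.06061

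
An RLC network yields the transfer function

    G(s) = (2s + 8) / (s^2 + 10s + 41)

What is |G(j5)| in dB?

Substitute s = j5: numerator = 8 + j10, denominator = 16 + j50.
|G(j5)| = |8 + j10| / |16 + j50| = 12.806 / 52.498 ≈ 0.2439.
In decibels: 20·log₁₀(0.2439) ≈ -12.3 dB.

|G(j5)|_dB ≈ -12.3 dB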